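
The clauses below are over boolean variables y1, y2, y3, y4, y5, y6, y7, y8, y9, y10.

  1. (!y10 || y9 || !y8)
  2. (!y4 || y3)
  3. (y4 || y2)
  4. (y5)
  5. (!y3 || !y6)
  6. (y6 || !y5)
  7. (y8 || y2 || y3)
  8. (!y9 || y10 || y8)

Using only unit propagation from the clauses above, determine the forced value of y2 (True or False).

True

Unit clause (y5) sets y5 = True.
(y6 || !y5) with y5 = True leaves only y6, so y6 = True.
(!y3 || !y6) with y6 = True leaves only !y3, so y3 = False.
In (y3 || !y4), y3 is now false; !y4 must hold, so y4 = False.
In (y2 || y4), y4 is now false; y2 must hold, so y2 = True.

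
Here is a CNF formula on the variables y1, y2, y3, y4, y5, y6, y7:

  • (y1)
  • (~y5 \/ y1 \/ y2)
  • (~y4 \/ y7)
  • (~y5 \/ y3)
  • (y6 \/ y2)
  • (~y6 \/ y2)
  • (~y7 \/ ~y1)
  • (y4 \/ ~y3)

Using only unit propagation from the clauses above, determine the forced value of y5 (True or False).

Unit clause (y1) sets y1 = True.
(~y7 \/ ~y1): since y1 = True, the clause reduces to (~y7). y7 = False.
In (y7 \/ ~y4), y7 is now false; ~y4 must hold, so y4 = False.
(~y3 \/ y4): since y4 = False, the clause reduces to (~y3). y3 = False.
In (~y5 \/ y3), y3 is now false; ~y5 must hold, so y5 = False.

False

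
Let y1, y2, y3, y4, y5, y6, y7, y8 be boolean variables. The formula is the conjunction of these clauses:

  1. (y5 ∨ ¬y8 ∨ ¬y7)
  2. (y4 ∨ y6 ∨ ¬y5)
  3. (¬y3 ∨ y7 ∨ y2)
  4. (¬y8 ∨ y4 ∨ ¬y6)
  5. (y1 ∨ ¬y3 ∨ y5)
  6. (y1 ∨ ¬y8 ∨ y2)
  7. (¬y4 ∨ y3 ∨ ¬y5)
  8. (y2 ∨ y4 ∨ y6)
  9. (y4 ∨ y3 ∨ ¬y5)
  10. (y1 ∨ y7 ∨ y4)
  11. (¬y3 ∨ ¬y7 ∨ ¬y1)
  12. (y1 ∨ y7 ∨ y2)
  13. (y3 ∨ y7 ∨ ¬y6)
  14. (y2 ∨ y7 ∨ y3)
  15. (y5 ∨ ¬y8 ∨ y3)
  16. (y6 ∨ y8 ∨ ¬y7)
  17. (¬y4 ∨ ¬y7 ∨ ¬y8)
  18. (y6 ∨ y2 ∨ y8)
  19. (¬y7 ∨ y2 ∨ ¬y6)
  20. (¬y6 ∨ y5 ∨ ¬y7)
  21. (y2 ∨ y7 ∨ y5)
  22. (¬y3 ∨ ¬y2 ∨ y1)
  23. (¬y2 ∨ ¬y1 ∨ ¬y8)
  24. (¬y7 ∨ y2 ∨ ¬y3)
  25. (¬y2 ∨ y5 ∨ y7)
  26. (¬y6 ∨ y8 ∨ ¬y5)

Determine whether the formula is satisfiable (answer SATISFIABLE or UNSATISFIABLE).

SATISFIABLE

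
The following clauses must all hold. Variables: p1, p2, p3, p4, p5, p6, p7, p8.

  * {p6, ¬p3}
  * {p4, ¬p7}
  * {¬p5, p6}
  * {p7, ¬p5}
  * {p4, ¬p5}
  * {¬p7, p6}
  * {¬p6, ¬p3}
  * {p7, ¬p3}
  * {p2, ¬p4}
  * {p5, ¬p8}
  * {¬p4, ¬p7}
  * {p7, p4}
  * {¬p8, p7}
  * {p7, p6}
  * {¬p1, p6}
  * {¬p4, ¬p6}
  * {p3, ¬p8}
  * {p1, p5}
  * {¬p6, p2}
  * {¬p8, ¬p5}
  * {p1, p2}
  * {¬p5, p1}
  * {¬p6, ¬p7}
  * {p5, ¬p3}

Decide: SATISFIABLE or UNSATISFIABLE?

p6 = True:
  propagation gives p3=False, p4=False, p7=False; an empty clause results — contradiction.
p6 = False:
  propagation gives p3=False, p5=False, p7=False; an empty clause results — contradiction.
Every branch closes, so no satisfying assignment exists.

UNSATISFIABLE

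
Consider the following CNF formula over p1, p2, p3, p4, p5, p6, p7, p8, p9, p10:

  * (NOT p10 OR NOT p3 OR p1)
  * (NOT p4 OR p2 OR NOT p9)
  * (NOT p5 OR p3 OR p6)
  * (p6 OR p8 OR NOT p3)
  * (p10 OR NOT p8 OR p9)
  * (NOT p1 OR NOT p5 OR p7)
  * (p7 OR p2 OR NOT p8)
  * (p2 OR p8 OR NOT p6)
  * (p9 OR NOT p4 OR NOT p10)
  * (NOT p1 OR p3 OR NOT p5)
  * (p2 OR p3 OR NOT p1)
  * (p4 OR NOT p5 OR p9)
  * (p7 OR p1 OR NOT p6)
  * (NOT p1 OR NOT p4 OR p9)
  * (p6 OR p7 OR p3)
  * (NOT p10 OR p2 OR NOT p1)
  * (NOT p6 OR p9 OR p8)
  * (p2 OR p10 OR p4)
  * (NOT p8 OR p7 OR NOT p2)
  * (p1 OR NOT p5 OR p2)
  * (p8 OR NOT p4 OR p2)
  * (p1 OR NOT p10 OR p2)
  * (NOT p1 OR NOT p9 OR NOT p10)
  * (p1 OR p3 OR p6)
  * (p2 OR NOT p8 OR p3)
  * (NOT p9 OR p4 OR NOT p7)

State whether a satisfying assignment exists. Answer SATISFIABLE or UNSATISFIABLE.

SATISFIABLE

Pure literal: p5 appears only negated; assign p5 = False.
Set p1 = False and propagate.
Set p2 = True and propagate.
Branch on p3: take p3 = True.
  then p10 is forced to False.
For the remaining variables, p4 = True, p6 = False, p7 = True, p8 = True, p9 = True works.
So p1=F, p2=T, p3=T, p4=T, p5=F, p6=F, p7=T, p8=T, p9=T, p10=F is a satisfying assignment.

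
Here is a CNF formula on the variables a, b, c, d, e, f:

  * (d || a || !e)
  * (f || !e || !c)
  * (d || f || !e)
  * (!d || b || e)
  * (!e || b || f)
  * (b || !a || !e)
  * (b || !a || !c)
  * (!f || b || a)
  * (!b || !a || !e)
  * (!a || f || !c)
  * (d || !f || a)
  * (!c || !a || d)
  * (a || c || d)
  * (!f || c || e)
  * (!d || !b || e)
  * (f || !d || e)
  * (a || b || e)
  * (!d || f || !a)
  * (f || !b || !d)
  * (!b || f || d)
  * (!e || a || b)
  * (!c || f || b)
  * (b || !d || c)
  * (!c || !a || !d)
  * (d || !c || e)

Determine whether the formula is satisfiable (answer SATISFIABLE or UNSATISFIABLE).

SATISFIABLE

Try a = False.
Try b = True.
The remaining clauses are satisfied by c = True, d = True, e = True, f = True.
So a=False, b=True, c=True, d=True, e=True, f=True is a satisfying assignment.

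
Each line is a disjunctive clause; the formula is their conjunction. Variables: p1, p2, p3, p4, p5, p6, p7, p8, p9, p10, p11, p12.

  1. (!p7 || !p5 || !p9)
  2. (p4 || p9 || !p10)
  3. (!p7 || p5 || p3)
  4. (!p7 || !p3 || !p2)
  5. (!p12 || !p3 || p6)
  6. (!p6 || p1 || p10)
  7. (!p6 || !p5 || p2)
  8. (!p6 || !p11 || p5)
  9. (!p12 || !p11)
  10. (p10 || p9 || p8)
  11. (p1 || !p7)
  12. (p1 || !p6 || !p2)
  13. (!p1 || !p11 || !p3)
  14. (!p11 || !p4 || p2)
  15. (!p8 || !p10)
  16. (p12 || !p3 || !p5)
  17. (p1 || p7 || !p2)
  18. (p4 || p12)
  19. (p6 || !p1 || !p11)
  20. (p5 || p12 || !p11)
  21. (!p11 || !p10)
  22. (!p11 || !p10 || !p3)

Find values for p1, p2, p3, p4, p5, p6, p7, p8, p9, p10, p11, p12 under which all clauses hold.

p1=True  p2=False  p3=True  p4=False  p5=False  p6=True  p7=False  p8=True  p9=False  p10=False  p11=False  p12=True

Check each clause:
  1. (!p7 || !p9 || !p5) — !p7 is true.
  2. (!p10 || p9 || p4) — !p10 is true.
  3. (p3 || p5 || !p7) — !p7 is true.
  4. (!p2 || !p3 || !p7) — !p7 is true.
  5. (!p3 || p6 || !p12) — p6 is true.
  6. (p10 || p1 || !p6) — p1 is true.
  7. (!p5 || !p6 || p2) — !p5 is true.
  8. (!p11 || p5 || !p6) — !p11 is true.
  9. (!p11 || !p12) — !p11 is true.
  10. (p9 || p8 || p10) — p8 is true.
  11. (!p7 || p1) — p1 is true.
  12. (!p2 || !p6 || p1) — p1 is true.
  13. (!p3 || !p11 || !p1) — !p11 is true.
  14. (!p11 || p2 || !p4) — !p4 is true.
  15. (!p8 || !p10) — !p10 is true.
  16. (!p3 || !p5 || p12) — !p5 is true.
  17. (p1 || p7 || !p2) — p1 is true.
  18. (p12 || p4) — p12 is true.
  19. (!p1 || !p11 || p6) — !p11 is true.
  20. (p12 || p5 || !p11) — p12 is true.
  21. (!p11 || !p10) — !p11 is true.
  22. (!p10 || !p3 || !p11) — !p11 is true.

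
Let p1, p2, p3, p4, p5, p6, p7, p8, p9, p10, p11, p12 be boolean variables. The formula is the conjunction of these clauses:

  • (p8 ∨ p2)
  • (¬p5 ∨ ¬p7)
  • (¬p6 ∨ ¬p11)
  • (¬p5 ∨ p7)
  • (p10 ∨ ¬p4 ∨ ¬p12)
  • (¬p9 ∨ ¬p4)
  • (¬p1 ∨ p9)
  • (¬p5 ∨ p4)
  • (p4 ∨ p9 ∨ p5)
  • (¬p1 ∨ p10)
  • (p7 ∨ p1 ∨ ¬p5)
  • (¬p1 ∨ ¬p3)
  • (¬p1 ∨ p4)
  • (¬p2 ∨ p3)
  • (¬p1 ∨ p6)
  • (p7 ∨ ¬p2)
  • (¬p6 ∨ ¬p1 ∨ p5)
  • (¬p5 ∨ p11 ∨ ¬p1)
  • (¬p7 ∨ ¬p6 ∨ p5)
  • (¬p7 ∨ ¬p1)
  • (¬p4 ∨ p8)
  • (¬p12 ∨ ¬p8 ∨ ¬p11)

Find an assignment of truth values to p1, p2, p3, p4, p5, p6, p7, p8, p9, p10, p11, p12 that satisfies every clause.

p1=0, p2=1, p3=1, p4=0, p5=0, p6=0, p7=1, p8=1, p9=1, p10=0, p11=0, p12=1

Branch on p1: take p1 = False.
Set p2 = True and propagate.
  then p3 is forced to True.
  then p7 is forced to True.
  then p5 is forced to False.
  then p6 is forced to False.
Try p4 = False.
  then p9 is forced to True.
The remaining clauses are satisfied by p8 = True, p10 = False, p11 = False, p12 = True.
Every clause has at least one true literal under this assignment.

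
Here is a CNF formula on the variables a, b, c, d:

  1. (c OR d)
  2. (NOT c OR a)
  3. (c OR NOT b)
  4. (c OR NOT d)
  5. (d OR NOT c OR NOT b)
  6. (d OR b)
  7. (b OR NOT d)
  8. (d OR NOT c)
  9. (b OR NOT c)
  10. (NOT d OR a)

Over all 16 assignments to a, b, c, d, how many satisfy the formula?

1

Satisfying assignments:
  a=1 b=1 c=1 d=1
That's 1 in total.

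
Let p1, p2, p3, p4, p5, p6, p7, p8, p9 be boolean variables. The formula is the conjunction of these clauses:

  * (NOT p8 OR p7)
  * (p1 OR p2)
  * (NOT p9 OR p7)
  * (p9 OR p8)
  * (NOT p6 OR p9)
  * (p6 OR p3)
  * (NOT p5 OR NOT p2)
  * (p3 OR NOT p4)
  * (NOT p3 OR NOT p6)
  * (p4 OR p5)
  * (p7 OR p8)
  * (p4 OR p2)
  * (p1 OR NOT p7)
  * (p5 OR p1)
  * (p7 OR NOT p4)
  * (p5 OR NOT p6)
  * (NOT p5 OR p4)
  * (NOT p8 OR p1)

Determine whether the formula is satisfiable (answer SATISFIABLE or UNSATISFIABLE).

Pure literal: p1 appears only positively; assign p1 = True.
Set p2 = False and propagate.
  then p4 is forced to True.
  then p3 is forced to True.
  then p6 is forced to False.
  then p7 is forced to True.
Set p8 = True and propagate.
p5, p9 are now unconstrained; take p5 = False, p9 = True.
Every clause has at least one true literal under this assignment.
So p1 = True, p2 = False, p3 = True, p4 = True, p5 = False, p6 = False, p7 = True, p8 = True, p9 = True is a satisfying assignment.

SATISFIABLE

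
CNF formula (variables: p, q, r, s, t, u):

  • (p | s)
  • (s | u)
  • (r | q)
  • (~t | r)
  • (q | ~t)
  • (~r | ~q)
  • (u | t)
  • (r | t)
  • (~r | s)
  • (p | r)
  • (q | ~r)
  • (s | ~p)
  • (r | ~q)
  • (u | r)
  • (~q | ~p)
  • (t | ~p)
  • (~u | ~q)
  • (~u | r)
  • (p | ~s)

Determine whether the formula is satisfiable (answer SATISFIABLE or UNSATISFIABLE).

r = True:
  propagation gives q=False; an empty clause results — contradiction.
r = False:
  propagation gives q=True; an empty clause results — contradiction.
Every branch closes, so no satisfying assignment exists.

UNSATISFIABLE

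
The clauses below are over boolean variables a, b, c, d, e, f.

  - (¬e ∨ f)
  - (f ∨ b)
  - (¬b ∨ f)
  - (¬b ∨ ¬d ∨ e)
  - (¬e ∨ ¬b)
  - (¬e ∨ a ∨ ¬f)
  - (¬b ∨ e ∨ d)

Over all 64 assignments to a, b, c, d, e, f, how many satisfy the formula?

Case analysis on b and e:
  b=1, e=1: a clause becomes empty — 0.
  b=1, e=0: a clause becomes empty — 0.
  b=0, e=1: remaining (a,c,d,f) ∈ {(1,0,0,1); (1,0,1,1); (1,1,0,1); (1,1,1,1)} — 4.
  b=0, e=0: forces f=1; a, c, d free → 2^3 = 8.
Total: 0 + 0 + 4 + 8 = 12.

12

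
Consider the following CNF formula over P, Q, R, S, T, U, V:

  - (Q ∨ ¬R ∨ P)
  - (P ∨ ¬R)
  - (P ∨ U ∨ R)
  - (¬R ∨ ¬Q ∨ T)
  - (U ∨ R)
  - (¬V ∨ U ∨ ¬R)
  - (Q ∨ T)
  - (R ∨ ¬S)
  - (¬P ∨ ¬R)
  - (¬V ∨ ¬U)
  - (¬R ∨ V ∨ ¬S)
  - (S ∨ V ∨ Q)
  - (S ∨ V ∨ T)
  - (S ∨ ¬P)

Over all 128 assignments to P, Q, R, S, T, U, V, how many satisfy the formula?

1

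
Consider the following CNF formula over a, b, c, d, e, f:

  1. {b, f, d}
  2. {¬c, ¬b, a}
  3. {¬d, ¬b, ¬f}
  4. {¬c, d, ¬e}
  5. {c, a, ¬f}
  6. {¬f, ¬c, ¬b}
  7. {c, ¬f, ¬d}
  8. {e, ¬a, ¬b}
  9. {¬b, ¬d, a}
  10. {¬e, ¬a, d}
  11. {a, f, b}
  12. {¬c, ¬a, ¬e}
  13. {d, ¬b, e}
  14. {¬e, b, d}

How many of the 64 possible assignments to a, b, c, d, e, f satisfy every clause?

11

Split on b, then d.
  b=1, d=1: remaining (a,c,e,f) ∈ {(1,0,1,0)} — 1.
  b=1, d=0: remaining (a,c,e,f) ∈ {(0,0,1,0)} — 1.
  b=0, d=1: 6 of the 16 assignments to (a,c,e,f) work.
  b=0, d=0: remaining (a,c,e,f) ∈ {(0,1,0,1); (1,0,0,1); (1,1,0,1)} — 3.
Total: 1 + 1 + 6 + 3 = 11.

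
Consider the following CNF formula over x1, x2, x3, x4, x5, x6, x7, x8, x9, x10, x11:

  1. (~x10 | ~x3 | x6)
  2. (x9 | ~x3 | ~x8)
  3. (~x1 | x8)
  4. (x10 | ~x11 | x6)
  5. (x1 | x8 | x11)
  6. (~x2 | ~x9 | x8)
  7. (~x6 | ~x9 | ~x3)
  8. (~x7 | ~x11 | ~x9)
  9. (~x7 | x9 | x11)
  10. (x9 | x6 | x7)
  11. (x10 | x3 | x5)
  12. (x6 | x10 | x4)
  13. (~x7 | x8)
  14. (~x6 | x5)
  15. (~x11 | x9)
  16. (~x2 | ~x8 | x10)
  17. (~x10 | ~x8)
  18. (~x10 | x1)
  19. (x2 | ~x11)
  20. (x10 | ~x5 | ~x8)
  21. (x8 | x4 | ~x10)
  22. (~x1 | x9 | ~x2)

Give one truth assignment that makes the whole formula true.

x1 = F, x2 = F, x3 = T, x4 = T, x5 = F, x6 = F, x7 = F, x8 = T, x9 = T, x10 = F, x11 = F

x4 occurs only positively in the remaining clauses — set x4 = True.
Branch on x1: take x1 = False.
  then x10 is forced to False.
Branch on x2: take x2 = False.
  then x11 is forced to False.
  then x8 is forced to True.
  then x5 is forced to False.
  then x3 is forced to True.
  then x9 is forced to True.
  then x6 is forced to False.
x7 is now unconstrained; take x7 = False.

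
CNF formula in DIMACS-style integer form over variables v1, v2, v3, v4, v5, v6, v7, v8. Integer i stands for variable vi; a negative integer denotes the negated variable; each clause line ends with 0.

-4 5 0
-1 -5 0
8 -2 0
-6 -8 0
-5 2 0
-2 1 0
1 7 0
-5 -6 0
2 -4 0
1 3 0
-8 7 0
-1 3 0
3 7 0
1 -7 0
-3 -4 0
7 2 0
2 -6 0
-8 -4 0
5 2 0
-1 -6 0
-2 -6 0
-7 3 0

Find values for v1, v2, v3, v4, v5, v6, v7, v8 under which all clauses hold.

v1=1  v2=1  v3=1  v4=0  v5=0  v6=0  v7=1  v8=1

v4 occurs only negated in the remaining clauses — set v4 = False.
v6 occurs only negated in the remaining clauses — set v6 = False.
Set v1 = True and propagate.
  then v5 is forced to False.
  then v3 is forced to True.
  then v2 is forced to True.
  then v8 is forced to True.
  then v7 is forced to True.
Every clause has at least one true literal under this assignment.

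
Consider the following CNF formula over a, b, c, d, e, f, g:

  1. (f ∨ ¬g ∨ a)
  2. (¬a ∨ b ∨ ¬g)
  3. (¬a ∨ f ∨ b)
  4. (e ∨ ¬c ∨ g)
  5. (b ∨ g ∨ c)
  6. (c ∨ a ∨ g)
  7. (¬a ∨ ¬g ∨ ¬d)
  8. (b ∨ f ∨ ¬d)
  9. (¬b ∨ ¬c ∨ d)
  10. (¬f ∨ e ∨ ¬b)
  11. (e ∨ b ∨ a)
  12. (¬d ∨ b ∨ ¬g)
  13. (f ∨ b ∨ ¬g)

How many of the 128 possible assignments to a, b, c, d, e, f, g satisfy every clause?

Case analysis on b and g:
  b=T, g=T: 6 of the 32 assignments to (a,c,d,e,f) work.
  b=T, g=F: 10 of the 32 assignments to (a,c,d,e,f) work.
  b=F, g=T: remaining (a,c,d,e,f) ∈ {(F,F,F,T,T); (F,T,F,T,T)} — 2.
  b=F, g=F: 5 of the 32 assignments to (a,c,d,e,f) work.
Total: 6 + 10 + 2 + 5 = 23.

23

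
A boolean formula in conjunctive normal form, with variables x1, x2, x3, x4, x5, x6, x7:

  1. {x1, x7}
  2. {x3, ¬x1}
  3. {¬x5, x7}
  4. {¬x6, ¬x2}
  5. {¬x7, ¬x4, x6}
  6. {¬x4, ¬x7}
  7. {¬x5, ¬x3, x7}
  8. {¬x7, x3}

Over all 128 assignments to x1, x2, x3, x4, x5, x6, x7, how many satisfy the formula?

18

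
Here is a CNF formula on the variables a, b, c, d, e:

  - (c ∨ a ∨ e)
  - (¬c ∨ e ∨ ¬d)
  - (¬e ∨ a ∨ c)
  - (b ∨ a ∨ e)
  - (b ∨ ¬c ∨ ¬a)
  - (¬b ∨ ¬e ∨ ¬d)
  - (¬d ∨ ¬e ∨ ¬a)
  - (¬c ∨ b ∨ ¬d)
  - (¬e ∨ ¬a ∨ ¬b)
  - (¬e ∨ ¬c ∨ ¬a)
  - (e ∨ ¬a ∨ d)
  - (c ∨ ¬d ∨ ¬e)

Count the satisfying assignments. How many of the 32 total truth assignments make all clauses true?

6

The models are:
  a=F b=F c=T d=F e=T
  a=F b=T c=T d=F e=F
  a=F b=T c=T d=F e=T
  a=T b=F c=F d=F e=T
  a=T b=F c=F d=T e=F
  a=T b=T c=F d=T e=F
That's 6 in total.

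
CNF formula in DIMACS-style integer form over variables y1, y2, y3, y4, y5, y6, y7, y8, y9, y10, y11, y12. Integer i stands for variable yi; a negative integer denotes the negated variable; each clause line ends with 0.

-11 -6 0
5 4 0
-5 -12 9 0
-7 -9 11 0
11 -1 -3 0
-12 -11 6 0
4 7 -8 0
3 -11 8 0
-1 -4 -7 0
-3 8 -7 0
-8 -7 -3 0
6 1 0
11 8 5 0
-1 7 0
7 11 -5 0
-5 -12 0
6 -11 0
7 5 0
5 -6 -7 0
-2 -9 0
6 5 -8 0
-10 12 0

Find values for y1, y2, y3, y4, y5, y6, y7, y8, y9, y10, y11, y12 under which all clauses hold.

y1=0, y2=1, y3=0, y4=0, y5=1, y6=1, y7=1, y8=1, y9=0, y10=0, y11=0, y12=0

y10 occurs only negated in the remaining clauses — set y10 = False.
Try y1 = False.
  then y6 is forced to True.
  then y11 is forced to False.
Branch on y2: take y2 = True.
  then y9 is forced to False.
For the remaining variables, y3 = False, y4 = False, y5 = True, y7 = True, y8 = True, y12 = False works.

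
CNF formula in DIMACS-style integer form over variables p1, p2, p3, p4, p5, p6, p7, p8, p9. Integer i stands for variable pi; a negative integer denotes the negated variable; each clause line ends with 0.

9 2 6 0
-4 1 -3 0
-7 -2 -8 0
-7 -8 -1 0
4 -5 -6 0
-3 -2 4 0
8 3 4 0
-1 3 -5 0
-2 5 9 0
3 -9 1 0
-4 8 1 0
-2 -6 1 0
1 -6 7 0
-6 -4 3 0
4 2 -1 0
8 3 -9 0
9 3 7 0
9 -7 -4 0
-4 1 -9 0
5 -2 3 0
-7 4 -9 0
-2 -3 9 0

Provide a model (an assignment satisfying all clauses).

p1 = False, p2 = False, p3 = False, p4 = False, p5 = False, p6 = True, p7 = True, p8 = True, p9 = False

Try p1 = False.
Branch on p2: take p2 = False.
For the remaining variables, p3 = False, p4 = False, p5 = False, p6 = True, p7 = True, p8 = True, p9 = False works.
Every clause has at least one true literal under this assignment.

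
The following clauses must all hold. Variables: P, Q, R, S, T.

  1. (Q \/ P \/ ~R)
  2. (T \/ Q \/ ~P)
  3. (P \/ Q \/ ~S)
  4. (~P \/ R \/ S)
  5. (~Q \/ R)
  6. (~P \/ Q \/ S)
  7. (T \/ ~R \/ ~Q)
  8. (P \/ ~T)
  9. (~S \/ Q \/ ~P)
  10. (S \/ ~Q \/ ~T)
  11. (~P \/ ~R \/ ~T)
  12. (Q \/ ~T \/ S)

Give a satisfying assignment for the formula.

Branch on P: take P = False.
  then T is forced to False.
For the remaining variables, Q = False, R = False, S = False works.
Check each clause:
  1. (Q \/ ~R \/ P) — ~R is true.
  2. (T \/ Q \/ ~P) — ~P is true.
  3. (P \/ ~S \/ Q) — ~S is true.
  4. (R \/ ~P \/ S) — ~P is true.
  5. (R \/ ~Q) — ~Q is true.
  6. (S \/ ~P \/ Q) — ~P is true.
  7. (~R \/ ~Q \/ T) — ~R is true.
  8. (P \/ ~T) — ~T is true.
  9. (~S \/ Q \/ ~P) — ~S is true.
  10. (~Q \/ ~T \/ S) — ~T is true.
  11. (~R \/ ~T \/ ~P) — ~T is true.
  12. (Q \/ S \/ ~T) — ~T is true.

P = F, Q = F, R = F, S = F, T = F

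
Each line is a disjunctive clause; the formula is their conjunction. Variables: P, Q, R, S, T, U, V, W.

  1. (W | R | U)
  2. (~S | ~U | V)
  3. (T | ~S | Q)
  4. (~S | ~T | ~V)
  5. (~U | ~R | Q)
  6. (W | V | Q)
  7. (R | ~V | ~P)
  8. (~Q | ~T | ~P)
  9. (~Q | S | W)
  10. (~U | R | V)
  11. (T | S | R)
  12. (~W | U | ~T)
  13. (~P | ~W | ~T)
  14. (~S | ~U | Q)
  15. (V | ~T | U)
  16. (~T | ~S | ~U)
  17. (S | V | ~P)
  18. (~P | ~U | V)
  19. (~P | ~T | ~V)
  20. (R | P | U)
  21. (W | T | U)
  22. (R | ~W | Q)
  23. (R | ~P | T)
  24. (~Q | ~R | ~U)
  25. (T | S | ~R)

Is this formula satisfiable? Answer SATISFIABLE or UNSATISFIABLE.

SATISFIABLE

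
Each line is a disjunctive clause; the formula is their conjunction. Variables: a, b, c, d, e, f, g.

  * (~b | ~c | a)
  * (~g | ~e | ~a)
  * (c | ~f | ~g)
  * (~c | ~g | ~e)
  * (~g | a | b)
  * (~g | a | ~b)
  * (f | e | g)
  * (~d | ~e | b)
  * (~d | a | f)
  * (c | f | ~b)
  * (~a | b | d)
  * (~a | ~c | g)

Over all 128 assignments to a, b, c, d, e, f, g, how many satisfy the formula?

Case analysis on a and g:
  a=T, g=T: 7 of the 32 assignments to (b,c,d,e,f) work.
  a=T, g=F: 5 of the 32 assignments to (b,c,d,e,f) work.
  a=F, g=T: a clause becomes empty — 0.
  a=F, g=F: 12 of the 32 assignments to (b,c,d,e,f) work.
Total: 7 + 5 + 0 + 12 = 24.

24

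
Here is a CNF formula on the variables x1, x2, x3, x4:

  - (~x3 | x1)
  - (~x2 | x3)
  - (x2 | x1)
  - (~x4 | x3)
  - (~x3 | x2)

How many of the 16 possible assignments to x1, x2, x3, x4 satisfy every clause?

3

The models are:
  x1=1 x2=0 x3=0 x4=0
  x1=1 x2=1 x3=1 x4=0
  x1=1 x2=1 x3=1 x4=1
Count: 3.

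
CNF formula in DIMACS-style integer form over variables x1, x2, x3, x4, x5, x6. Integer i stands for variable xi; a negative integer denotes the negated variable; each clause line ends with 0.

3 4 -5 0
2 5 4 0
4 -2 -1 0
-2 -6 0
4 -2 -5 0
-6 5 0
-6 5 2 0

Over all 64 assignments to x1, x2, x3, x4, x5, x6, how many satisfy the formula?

26

Case analysis on x2 and x5:
  x2=1, x5=1: remaining (x1,x3,x4,x6) ∈ {(0,0,1,0); (0,1,1,0); (1,0,1,0); (1,1,1,0)} — 4.
  x2=1, x5=0: x3 free; 3 ways for (x1,x4,x6) × 2^1 = 6.
  x2=0, x5=1: x1, x6 free; 3 ways for (x3,x4) × 2^2 = 12.
  x2=0, x5=0: remaining (x1,x3,x4,x6) ∈ {(0,0,1,0); (0,1,1,0); (1,0,1,0); (1,1,1,0)} — 4.
Total: 4 + 6 + 12 + 4 = 26.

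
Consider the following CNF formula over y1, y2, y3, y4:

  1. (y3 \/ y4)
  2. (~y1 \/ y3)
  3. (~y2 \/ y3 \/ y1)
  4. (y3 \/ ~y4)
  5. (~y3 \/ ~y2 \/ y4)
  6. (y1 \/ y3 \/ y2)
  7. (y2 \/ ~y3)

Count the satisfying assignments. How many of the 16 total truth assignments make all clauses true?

2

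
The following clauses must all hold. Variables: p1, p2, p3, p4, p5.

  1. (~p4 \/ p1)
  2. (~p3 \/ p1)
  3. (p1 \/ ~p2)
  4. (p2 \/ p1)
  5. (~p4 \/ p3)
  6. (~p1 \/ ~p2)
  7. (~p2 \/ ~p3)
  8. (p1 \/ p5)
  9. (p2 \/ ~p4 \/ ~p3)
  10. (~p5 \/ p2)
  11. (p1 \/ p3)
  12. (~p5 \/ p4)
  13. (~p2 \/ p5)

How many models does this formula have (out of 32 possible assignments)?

2

Satisfying assignments:
  p1=1 p2=0 p3=0 p4=0 p5=0
  p1=1 p2=0 p3=1 p4=0 p5=0
That's 2 in total.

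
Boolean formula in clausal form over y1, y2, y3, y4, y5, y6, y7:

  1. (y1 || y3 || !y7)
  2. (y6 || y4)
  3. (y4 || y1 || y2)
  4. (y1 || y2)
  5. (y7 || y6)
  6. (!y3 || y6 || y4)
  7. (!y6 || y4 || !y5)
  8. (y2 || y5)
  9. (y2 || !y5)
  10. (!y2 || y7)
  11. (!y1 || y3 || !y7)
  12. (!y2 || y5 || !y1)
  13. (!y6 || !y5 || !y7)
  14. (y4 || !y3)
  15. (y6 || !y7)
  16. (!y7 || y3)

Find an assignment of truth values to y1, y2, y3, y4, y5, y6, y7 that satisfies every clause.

y1 = 0, y2 = 1, y3 = 1, y4 = 1, y5 = 0, y6 = 1, y7 = 1

y4 occurs only positively in the remaining clauses — set y4 = True.
Branch on y1: take y1 = False.
  then y2 is forced to True.
  then y7 is forced to True.
  then y3 is forced to True.
  then y6 is forced to True.
  then y5 is forced to False.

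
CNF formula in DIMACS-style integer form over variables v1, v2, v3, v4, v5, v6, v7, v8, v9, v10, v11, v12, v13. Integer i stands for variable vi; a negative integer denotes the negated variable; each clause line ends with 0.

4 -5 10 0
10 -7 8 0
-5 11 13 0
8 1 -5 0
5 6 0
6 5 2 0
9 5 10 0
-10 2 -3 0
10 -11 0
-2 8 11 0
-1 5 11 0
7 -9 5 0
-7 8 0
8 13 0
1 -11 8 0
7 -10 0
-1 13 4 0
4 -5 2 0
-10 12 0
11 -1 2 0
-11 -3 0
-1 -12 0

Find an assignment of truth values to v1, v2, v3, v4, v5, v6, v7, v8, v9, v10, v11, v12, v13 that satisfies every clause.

v4 occurs only positively in the remaining clauses — set v4 = True.
Pure literal: v8 appears only positively; assign v8 = True.
Branch on v1: take v1 = False.
Set v2 = False and propagate.
For the remaining variables, v3 = True, v5 = True, v6 = False, v7 = False, v9 = False, v10 = False, v11 = False, v12 = False, v13 = True works.
Check each clause:
  1. (v4 ∨ v10 ∨ ¬v5) — v4 is true.
  2. (v10 ∨ v8 ∨ ¬v7) — v8 is true.
  3. (¬v5 ∨ v13 ∨ v11) — v13 is true.
  4. (¬v5 ∨ v1 ∨ v8) — v8 is true.
  5. (v5 ∨ v6) — v5 is true.
  6. (v6 ∨ v5 ∨ v2) — v5 is true.
  7. (v5 ∨ v9 ∨ v10) — v5 is true.
  8. (¬v10 ∨ ¬v3 ∨ v2) — ¬v10 is true.
  9. (¬v11 ∨ v10) — ¬v11 is true.
  10. (v11 ∨ ¬v2 ∨ v8) — v8 is true.
  11. (¬v1 ∨ v11 ∨ v5) — v5 is true.
  12. (v5 ∨ v7 ∨ ¬v9) — v5 is true.
  13. (¬v7 ∨ v8) — v8 is true.
  14. (v8 ∨ v13) — v8 is true.
  15. (v1 ∨ v8 ∨ ¬v11) — v8 is true.
  16. (v7 ∨ ¬v10) — ¬v10 is true.
  17. (v13 ∨ v4 ∨ ¬v1) — v4 is true.
  18. (v4 ∨ ¬v5 ∨ v2) — v4 is true.
  19. (¬v10 ∨ v12) — ¬v10 is true.
  20. (v11 ∨ ¬v1 ∨ v2) — ¬v1 is true.
  21. (¬v11 ∨ ¬v3) — ¬v11 is true.
  22. (¬v12 ∨ ¬v1) — ¬v12 is true.

v1=False, v2=False, v3=True, v4=True, v5=True, v6=False, v7=False, v8=True, v9=False, v10=False, v11=False, v12=False, v13=True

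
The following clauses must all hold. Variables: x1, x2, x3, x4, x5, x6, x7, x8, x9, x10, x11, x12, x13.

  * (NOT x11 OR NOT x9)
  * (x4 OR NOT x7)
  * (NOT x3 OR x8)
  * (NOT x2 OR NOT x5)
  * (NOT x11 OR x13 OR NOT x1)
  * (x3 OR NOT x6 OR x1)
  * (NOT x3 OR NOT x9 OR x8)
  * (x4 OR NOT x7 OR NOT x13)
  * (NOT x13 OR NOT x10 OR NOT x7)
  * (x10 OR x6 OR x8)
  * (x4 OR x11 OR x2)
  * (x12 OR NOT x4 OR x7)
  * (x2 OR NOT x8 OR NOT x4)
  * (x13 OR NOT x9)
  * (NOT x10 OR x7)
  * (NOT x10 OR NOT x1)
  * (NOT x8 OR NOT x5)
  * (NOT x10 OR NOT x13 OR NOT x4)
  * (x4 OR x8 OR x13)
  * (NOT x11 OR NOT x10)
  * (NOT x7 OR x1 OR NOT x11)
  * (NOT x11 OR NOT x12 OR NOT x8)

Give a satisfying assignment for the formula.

x1=True, x2=False, x3=False, x4=True, x5=False, x6=True, x7=False, x8=False, x9=False, x10=False, x11=False, x12=True, x13=True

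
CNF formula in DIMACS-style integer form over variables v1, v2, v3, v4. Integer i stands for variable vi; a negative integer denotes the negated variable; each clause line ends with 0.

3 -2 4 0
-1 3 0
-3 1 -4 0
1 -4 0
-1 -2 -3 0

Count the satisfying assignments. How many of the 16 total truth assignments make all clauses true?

Satisfying assignments:
  v1=0 v2=0 v3=0 v4=0
  v1=0 v2=0 v3=1 v4=0
  v1=0 v2=1 v3=1 v4=0
  v1=1 v2=0 v3=1 v4=0
  v1=1 v2=0 v3=1 v4=1
That's 5 in total.

5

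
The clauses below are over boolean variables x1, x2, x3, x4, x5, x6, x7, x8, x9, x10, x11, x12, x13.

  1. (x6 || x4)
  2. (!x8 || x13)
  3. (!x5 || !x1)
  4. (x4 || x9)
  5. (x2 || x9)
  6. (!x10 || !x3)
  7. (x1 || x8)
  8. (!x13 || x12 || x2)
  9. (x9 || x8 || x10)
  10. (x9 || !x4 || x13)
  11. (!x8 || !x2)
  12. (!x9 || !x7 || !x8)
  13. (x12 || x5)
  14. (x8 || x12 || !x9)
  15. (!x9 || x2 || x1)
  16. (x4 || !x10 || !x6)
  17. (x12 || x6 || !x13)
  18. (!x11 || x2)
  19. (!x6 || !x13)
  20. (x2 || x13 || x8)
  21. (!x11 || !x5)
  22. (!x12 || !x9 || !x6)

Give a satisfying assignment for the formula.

x1=True, x2=True, x3=False, x4=True, x5=False, x6=False, x7=True, x8=False, x9=True, x10=False, x11=True, x12=True, x13=False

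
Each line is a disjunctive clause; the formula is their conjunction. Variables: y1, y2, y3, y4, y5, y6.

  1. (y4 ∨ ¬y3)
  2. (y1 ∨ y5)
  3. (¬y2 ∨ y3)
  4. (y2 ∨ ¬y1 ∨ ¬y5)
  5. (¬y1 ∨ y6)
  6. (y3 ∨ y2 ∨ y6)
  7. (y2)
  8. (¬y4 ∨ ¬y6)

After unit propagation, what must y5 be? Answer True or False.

True

(y2) is a unit clause: y2 = True.
(¬y2 ∨ y3) with y2 = True leaves only y3, so y3 = True.
(y4 ∨ ¬y3) with y3 = True leaves only y4, so y4 = True.
From (¬y4 ∨ ¬y6) and y4 = True: y6 = False.
(y6 ∨ ¬y1) with y6 = False leaves only ¬y1, so y1 = False.
(y1 ∨ y5) with y1 = False leaves only y5, so y5 = True.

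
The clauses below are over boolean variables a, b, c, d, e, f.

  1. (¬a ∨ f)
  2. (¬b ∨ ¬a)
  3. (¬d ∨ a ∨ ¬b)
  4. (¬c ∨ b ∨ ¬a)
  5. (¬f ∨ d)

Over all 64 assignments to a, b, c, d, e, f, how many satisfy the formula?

18

Split on a, then b.
  a=1, b=1: a clause becomes empty — 0.
  a=1, b=0: remaining (c,d,e,f) ∈ {(0,1,0,1); (0,1,1,1)} — 2.
  a=0, b=1: remaining (c,d,e,f) ∈ {(0,0,0,0); (0,0,1,0); (1,0,0,0); (1,0,1,0)} — 4.
  a=0, b=0: c, e free; 3 ways for (d,f) × 2^2 = 12.
Total: 0 + 2 + 4 + 12 = 18.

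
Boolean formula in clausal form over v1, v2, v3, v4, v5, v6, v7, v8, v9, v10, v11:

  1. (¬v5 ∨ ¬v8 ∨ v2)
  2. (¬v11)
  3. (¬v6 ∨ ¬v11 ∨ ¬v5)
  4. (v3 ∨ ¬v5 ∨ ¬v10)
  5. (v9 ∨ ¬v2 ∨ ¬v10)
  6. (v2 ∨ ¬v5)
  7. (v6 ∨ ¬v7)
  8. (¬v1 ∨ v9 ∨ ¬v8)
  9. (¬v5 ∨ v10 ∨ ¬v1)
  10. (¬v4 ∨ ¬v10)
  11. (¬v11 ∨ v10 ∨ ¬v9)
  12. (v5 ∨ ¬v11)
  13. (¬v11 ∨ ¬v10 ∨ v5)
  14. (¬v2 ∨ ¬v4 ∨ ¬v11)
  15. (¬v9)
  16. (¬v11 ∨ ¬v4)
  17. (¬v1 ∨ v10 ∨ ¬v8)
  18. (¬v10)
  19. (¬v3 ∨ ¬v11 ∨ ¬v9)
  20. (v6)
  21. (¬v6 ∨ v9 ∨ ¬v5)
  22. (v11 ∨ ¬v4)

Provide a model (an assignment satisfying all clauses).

v1 = 0, v2 = 1, v3 = 1, v4 = 0, v5 = 0, v6 = 1, v7 = 0, v8 = 1, v9 = 0, v10 = 0, v11 = 0

Unit propagation: (¬v11) forces v11 = False.
The clause (¬v9) is unit: v9 must be False.
Unit propagation: (¬v10) forces v10 = False.
(v6) is a unit clause, so v6 = True.
The clause (¬v5) is unit: v5 must be False.
The clause (¬v4) is unit: v4 must be False.
Pure literal: v1 appears only negated; assign v1 = False.
v2, v3, v7, v8 are now unconstrained; take v2 = True, v3 = True, v7 = False, v8 = True.
Every clause has at least one true literal under this assignment.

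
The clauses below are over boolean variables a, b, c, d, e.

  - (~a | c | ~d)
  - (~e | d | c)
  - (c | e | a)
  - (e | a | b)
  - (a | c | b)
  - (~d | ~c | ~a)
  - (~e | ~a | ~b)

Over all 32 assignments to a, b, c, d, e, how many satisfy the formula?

12

Case analysis on a and c:
  a=1, c=1: remaining (b,d,e) ∈ {(0,0,0); (0,0,1); (1,0,0)} — 3.
  a=1, c=0: remaining (b,d,e) ∈ {(0,0,0); (1,0,0)} — 2.
  a=0, c=1: d free; 3 ways for (b,e) × 2^1 = 6.
  a=0, c=0: remaining (b,d,e) ∈ {(1,1,1)} — 1.
Total: 3 + 2 + 6 + 1 = 12.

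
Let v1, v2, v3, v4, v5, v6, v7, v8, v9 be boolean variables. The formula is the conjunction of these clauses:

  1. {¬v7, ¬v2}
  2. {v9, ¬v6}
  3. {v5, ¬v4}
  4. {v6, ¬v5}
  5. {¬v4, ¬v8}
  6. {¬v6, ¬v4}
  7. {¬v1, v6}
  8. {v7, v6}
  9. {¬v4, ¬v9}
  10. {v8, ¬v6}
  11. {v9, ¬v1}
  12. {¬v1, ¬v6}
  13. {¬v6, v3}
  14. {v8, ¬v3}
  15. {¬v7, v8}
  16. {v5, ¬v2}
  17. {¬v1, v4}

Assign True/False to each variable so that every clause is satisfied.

v1=False  v2=False  v3=True  v4=False  v5=False  v6=False  v7=True  v8=True  v9=False

Check each clause:
  1. {¬v7, ¬v2} — ¬v2 is true.
  2. {¬v6, v9} — ¬v6 is true.
  3. {v5, ¬v4} — ¬v4 is true.
  4. {¬v5, v6} — ¬v5 is true.
  5. {¬v8, ¬v4} — ¬v4 is true.
  6. {¬v6, ¬v4} — ¬v6 is true.
  7. {¬v1, v6} — ¬v1 is true.
  8. {v6, v7} — v7 is true.
  9. {¬v9, ¬v4} — ¬v4 is true.
  10. {¬v6, v8} — v8 is true.
  11. {v9, ¬v1} — ¬v1 is true.
  12. {¬v6, ¬v1} — ¬v6 is true.
  13. {v3, ¬v6} — ¬v6 is true.
  14. {v8, ¬v3} — v8 is true.
  15. {v8, ¬v7} — v8 is true.
  16. {v5, ¬v2} — ¬v2 is true.
  17. {v4, ¬v1} — ¬v1 is true.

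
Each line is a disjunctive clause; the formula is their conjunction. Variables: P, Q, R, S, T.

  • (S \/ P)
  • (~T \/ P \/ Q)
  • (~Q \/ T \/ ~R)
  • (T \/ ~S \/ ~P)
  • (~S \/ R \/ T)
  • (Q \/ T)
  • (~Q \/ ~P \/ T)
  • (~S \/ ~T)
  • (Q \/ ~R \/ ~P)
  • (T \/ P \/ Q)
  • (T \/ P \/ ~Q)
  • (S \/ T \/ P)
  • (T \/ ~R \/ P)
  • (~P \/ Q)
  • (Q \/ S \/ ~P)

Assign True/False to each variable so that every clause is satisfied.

Try P = True.
  then Q is forced to True.
  then T is forced to True.
  then S is forced to False.
R is now unconstrained; take R = False.
Every clause has at least one true literal under this assignment.
Check each clause:
  1. (P \/ S) — P is true.
  2. (~T \/ P \/ Q) — P is true.
  3. (~R \/ T \/ ~Q) — T is true.
  4. (T \/ ~P \/ ~S) — ~S is true.
  5. (~S \/ R \/ T) — ~S is true.
  6. (Q \/ T) — Q is true.
  7. (T \/ ~P \/ ~Q) — T is true.
  8. (~S \/ ~T) — ~S is true.
  9. (Q \/ ~R \/ ~P) — Q is true.
  10. (Q \/ P \/ T) — P is true.
  11. (~Q \/ T \/ P) — P is true.
  12. (T \/ P \/ S) — P is true.
  13. (T \/ ~R \/ P) — P is true.
  14. (~P \/ Q) — Q is true.
  15. (~P \/ Q \/ S) — Q is true.

P=True  Q=True  R=False  S=False  T=True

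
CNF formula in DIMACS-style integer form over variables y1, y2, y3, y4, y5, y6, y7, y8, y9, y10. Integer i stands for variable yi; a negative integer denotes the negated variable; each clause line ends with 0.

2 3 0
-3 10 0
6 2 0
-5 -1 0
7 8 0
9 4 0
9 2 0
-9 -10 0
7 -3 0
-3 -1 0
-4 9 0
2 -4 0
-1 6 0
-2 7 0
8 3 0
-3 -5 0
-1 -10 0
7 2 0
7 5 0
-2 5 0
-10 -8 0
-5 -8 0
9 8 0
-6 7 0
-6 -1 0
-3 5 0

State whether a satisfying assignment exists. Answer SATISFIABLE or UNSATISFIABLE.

y2 = True:
  propagation gives y7=True, y5=True, y1=False, y3=False; an empty clause results — contradiction.
y2 = False:
  propagation gives y3=True, y10=True, y6=True, y9=True; an empty clause results — contradiction.
Every branch closes, so no satisfying assignment exists.

UNSATISFIABLE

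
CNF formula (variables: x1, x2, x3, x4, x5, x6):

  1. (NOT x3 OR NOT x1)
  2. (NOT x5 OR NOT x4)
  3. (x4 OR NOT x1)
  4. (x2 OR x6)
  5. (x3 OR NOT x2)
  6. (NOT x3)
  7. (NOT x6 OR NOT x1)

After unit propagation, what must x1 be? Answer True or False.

False

Unit clause (NOT x3) sets x3 = False.
(NOT x2 OR x3) with x3 = False leaves only NOT x2, so x2 = False.
(x2 OR x6) with x2 = False leaves only x6, so x6 = True.
(NOT x6 OR NOT x1) with x6 = True leaves only NOT x1, so x1 = False.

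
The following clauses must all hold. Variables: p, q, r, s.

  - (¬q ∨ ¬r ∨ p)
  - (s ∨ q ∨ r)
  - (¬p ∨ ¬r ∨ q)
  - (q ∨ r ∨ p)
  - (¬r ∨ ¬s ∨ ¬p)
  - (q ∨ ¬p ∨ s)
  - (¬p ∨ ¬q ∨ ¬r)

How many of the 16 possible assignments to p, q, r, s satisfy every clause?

Split on p, then q.
  p=1, q=1: remaining (r,s) ∈ {(0,0); (0,1)} — 2.
  p=1, q=0: remaining (r,s) ∈ {(0,1)} — 1.
  p=0, q=1: remaining (r,s) ∈ {(0,0); (0,1)} — 2.
  p=0, q=0: remaining (r,s) ∈ {(1,0); (1,1)} — 2.
Total: 2 + 1 + 2 + 2 = 7.

7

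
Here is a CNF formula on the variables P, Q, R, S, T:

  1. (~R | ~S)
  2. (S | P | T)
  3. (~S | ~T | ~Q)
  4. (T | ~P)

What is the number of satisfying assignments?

12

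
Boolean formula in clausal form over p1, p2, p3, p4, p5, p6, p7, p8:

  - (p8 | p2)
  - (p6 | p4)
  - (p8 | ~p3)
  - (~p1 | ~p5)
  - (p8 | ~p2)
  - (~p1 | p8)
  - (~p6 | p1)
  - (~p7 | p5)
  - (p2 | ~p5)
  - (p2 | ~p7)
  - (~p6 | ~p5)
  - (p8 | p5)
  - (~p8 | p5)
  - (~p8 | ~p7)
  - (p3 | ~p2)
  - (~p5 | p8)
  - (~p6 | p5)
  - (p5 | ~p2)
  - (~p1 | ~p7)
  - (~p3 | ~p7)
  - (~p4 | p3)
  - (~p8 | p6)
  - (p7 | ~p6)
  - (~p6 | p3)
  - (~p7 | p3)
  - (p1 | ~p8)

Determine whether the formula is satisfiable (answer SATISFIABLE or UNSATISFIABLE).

UNSATISFIABLE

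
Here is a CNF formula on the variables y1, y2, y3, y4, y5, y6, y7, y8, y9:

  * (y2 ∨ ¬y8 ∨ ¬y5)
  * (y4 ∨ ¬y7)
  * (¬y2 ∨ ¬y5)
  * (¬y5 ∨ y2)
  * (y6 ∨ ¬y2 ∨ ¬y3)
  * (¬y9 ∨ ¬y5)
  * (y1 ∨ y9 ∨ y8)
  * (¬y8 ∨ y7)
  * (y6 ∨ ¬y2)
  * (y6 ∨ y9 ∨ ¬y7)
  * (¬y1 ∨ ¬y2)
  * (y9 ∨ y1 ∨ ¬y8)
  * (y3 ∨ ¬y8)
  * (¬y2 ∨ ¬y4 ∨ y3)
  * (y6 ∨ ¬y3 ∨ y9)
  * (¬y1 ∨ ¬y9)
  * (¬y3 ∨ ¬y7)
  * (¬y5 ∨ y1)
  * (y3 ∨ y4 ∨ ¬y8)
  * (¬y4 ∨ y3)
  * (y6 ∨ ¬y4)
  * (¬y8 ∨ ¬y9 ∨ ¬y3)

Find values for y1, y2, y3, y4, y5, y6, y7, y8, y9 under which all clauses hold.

y1 = 0, y2 = 0, y3 = 0, y4 = 0, y5 = 0, y6 = 0, y7 = 0, y8 = 0, y9 = 1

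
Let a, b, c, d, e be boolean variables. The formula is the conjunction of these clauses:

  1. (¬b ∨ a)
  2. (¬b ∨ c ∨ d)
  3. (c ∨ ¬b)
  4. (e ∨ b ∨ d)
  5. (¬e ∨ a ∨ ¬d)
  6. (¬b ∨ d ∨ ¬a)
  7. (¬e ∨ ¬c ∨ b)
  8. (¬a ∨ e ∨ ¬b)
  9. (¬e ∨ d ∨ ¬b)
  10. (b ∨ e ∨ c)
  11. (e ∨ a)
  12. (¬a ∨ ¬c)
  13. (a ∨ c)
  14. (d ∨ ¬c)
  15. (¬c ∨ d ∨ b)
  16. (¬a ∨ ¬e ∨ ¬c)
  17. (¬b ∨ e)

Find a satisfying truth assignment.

Set a = True and propagate.
  then c is forced to False.
  then b is forced to False.
  then e is forced to True.
d is now unconstrained; take d = False.
Every clause has at least one true literal under this assignment.

a=T, b=F, c=F, d=F, e=T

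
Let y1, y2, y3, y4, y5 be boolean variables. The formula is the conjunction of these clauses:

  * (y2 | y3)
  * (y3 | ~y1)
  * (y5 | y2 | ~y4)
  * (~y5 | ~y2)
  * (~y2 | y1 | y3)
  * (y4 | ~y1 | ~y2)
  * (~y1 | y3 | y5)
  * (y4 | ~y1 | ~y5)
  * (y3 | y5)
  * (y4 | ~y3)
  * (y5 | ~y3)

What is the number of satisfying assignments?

2

The models are:
  y1=0 y2=0 y3=1 y4=1 y5=1
  y1=1 y2=0 y3=1 y4=1 y5=1
That's 2 in total.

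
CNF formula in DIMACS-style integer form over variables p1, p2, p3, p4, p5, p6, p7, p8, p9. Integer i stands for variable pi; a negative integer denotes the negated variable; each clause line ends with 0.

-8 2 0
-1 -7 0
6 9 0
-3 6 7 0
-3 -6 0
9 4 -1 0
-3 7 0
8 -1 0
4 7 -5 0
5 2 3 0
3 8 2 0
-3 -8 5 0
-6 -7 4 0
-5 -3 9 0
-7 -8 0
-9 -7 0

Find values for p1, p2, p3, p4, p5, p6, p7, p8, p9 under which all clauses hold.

p1 = F, p2 = T, p3 = F, p4 = T, p5 = F, p6 = T, p7 = F, p8 = F, p9 = F

p1 occurs only negated in the remaining clauses — set p1 = False.
Pure literal: p2 appears only positively; assign p2 = True.
Try p3 = False.
Branch on p4: take p4 = True.
For the remaining variables, p5 = False, p6 = True, p7 = False, p8 = False, p9 = False works.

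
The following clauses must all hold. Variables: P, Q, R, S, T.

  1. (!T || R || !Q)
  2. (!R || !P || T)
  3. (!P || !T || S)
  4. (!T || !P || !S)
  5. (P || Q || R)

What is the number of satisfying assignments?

14

Split on P, then T.
  P=T, T=T: a clause becomes empty — 0.
  P=T, T=F: remaining (Q,R,S) ∈ {(F,F,F); (F,F,T); (T,F,F); (T,F,T)} — 4.
  P=F, T=T: remaining (Q,R,S) ∈ {(F,T,F); (F,T,T); (T,T,F); (T,T,T)} — 4.
  P=F, T=F: S free; 3 ways for (Q,R) × 2^1 = 6.
Total: 0 + 4 + 4 + 6 = 14.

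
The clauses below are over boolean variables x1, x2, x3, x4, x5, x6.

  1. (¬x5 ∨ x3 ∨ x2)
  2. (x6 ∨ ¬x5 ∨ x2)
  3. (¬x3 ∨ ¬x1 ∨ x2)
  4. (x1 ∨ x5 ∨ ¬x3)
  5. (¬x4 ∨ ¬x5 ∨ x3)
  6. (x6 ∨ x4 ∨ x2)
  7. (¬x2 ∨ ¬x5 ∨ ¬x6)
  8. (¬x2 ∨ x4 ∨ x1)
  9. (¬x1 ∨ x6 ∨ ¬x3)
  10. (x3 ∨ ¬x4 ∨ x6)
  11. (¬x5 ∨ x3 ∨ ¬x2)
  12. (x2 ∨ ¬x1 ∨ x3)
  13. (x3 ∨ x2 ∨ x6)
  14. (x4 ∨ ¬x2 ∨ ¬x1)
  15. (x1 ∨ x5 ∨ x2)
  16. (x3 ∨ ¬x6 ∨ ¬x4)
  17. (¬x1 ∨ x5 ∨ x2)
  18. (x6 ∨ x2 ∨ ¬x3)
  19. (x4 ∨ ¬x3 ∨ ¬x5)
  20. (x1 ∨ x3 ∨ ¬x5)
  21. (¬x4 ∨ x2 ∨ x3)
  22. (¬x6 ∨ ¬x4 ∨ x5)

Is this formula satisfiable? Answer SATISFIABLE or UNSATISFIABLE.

Branch on x1: take x1 = False.
The remaining clauses are satisfied by x2 = True, x3 = True, x4 = True, x5 = True, x6 = False.
So x1=F, x2=T, x3=T, x4=T, x5=T, x6=F is a satisfying assignment.

SATISFIABLE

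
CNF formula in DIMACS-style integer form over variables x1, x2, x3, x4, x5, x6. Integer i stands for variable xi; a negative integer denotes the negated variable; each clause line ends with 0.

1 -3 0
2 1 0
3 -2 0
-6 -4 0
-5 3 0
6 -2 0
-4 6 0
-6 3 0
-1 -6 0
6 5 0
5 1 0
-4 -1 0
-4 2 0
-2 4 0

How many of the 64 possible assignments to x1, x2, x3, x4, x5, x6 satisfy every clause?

1

Satisfying assignments:
  x1=T x2=F x3=T x4=F x5=T x6=F
Count: 1.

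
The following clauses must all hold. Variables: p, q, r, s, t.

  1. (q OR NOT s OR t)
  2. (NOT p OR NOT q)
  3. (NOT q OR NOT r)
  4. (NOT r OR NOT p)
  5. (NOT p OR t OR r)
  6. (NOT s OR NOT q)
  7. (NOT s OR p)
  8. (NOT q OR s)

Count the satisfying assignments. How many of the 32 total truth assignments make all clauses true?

6

Satisfying assignments:
  p=F q=F r=F s=F t=F
  p=F q=F r=F s=F t=T
  p=F q=F r=T s=F t=F
  p=F q=F r=T s=F t=T
  p=T q=F r=F s=F t=T
  p=T q=F r=F s=T t=T
That's 6 in total.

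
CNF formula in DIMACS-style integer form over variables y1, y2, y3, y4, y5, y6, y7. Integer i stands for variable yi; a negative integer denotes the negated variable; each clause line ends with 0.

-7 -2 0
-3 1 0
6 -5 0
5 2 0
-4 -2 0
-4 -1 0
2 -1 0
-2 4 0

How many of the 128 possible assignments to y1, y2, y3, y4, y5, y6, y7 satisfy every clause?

4

Satisfying assignments:
  y1=0 y2=0 y3=0 y4=0 y5=1 y6=1 y7=0
  y1=0 y2=0 y3=0 y4=0 y5=1 y6=1 y7=1
  y1=0 y2=0 y3=0 y4=1 y5=1 y6=1 y7=0
  y1=0 y2=0 y3=0 y4=1 y5=1 y6=1 y7=1
Count: 4.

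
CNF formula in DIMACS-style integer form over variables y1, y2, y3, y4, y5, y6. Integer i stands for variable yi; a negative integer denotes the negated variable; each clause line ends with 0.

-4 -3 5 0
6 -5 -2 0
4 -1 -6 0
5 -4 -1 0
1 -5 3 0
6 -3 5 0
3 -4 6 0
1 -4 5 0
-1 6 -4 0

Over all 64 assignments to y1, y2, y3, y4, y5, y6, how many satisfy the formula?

20

Split on y4, then y5.
  y4=T, y5=T: 7 of the 16 assignments to (y1,y2,y3,y6) work.
  y4=T, y5=F: a clause becomes empty — 0.
  y4=F, y5=T: 5 of the 16 assignments to (y1,y2,y3,y6) work.
  y4=F, y5=F: y2 free; 4 ways for (y1,y3,y6) × 2^1 = 8.
Total: 7 + 0 + 5 + 8 = 20.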